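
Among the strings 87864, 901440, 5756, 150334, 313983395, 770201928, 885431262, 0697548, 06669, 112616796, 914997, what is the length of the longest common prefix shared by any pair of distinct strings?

The deepest shared node is where two words last agree before diverging.
"06669" and "0697548" agree on "06" (2 characters) before diverging; nothing deeper is shared.
Longest shared-prefix length: 2

2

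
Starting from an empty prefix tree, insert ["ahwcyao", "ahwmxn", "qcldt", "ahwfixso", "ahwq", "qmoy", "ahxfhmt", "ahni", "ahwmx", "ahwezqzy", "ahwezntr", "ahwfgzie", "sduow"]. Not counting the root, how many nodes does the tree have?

48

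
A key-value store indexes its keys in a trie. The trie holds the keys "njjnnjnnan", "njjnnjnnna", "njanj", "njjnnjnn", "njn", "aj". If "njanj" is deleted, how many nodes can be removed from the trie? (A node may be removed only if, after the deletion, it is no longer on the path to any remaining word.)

After clearing the end-marker at "njanj", prune upward until reaching a node still needed by another word.
The suffix "anj" (3 nodes) is used only by "njanj"; the node for "nj" still has the child "j", so pruning stops there.
Nodes removed: 3

3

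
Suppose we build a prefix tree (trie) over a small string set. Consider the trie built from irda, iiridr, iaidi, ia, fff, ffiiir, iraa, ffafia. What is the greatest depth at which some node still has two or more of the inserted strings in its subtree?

The deepest shared node is where two words last agree before diverging.
"ffafia" and "fff" agree on "ff" (2 characters) before diverging; nothing deeper is shared.
Longest shared-prefix length: 2

2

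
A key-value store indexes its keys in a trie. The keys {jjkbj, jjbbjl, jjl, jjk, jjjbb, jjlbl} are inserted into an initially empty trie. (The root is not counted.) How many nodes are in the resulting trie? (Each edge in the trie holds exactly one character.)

15

For each word, the new-node count is its length minus the longest prefix already in the trie:
  "jjkbj" → 5 new (j, j, k, b, j)
  "jjbbjl" → prefix "jj" already present; 4 new (b, b, j, l)
  "jjl" → prefix "jj" already present; 1 new (l)
  "jjk" → prefix "jjk" already present; 0 new (none)
  "jjjbb" → prefix "jj" already present; 3 new (j, b, b)
  "jjlbl" → prefix "jjl" already present; 2 new (b, l)
Total nodes = 5 + 4 + 1 + 0 + 3 + 2 = 15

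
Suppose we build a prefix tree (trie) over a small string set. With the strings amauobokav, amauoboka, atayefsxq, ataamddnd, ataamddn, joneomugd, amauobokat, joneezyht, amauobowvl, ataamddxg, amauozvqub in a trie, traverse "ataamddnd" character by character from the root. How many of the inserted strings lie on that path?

2

Traverse "ataamddnd" character by character; count nodes along the way that are marked as word ends.
Prefixes of the query that are stored words: "ataamddn", "ataamddnd"
Count: 2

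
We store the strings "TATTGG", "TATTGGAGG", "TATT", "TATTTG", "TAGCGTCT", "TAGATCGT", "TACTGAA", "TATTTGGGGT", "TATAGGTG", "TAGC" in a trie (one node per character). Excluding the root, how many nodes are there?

Trie structure (* marks end of a word):
(root)
└─ T
   └─ A
      ├─ C
      │  └─ T
      │     └─ G
      │        └─ A
      │           └─ A *
      ├─ G
      │  ├─ A
      │  │  └─ T
      │  │     └─ C
      │  │        └─ G
      │  │           └─ T *
      │  └─ C *
      │     └─ G
      │        └─ T
      │           └─ C
      │              └─ T *
      └─ T
         ├─ A
         │  └─ G
         │     └─ G
         │        └─ T
         │           └─ G *
         └─ T *
            ├─ G
            │  └─ G *
            │     └─ A
            │        └─ G
            │           └─ G *
            └─ T
               └─ G *
                  └─ G
                     └─ G
                        └─ G
                           └─ T *
Counting every labelled node above: 36.

36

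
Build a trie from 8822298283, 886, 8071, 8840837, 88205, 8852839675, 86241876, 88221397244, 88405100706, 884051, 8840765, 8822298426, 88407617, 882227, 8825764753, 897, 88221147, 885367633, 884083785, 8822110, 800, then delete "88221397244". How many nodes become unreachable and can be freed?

A node on "88221397244"'s path can go only if nothing else ends at it or branches off below it.
The suffix "397244" (6 nodes) is used only by "88221397244"; the node for "88221" still has the child "1", so pruning stops there.
Nodes removed: 6

6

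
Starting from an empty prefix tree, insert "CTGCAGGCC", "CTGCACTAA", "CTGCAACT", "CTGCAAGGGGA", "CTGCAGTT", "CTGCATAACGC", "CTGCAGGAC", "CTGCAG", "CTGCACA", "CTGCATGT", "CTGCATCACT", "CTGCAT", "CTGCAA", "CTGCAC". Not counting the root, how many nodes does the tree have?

For each word, the new-node count is its length minus the longest prefix already in the trie:
  "CTGCAGGCC" → 9 new (C, T, G, C, A, G, G, C, C)
  "CTGCACTAA" → prefix "CTGCA" already present; 4 new (C, T, A, A)
  "CTGCAACT" → prefix "CTGCA" already present; 3 new (A, C, T)
  "CTGCAAGGGGA" → prefix "CTGCAA" already present; 5 new (G, G, G, G, A)
  "CTGCAGTT" → prefix "CTGCAG" already present; 2 new (T, T)
  "CTGCATAACGC" → prefix "CTGCA" already present; 6 new (T, A, A, C, G, C)
  "CTGCAGGAC" → prefix "CTGCAGG" already present; 2 new (A, C)
  "CTGCAG" → prefix "CTGCAG" already present; 0 new (none)
  "CTGCACA" → prefix "CTGCAC" already present; 1 new (A)
  "CTGCATGT" → prefix "CTGCAT" already present; 2 new (G, T)
  "CTGCATCACT" → prefix "CTGCAT" already present; 4 new (C, A, C, T)
  "CTGCAT" → prefix "CTGCAT" already present; 0 new (none)
  "CTGCAA" → prefix "CTGCAA" already present; 0 new (none)
  "CTGCAC" → prefix "CTGCAC" already present; 0 new (none)
Total nodes = 9 + 4 + 3 + 5 + 2 + 6 + 2 + 0 + 1 + 2 + 4 + 0 + 0 + 0 = 38

38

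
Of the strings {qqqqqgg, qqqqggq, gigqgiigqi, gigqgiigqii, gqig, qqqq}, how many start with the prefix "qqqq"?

Filter for entries beginning with "qqqq":
Matches: "qqqq", "qqqqggq", "qqqqqgg"
Count: 3

3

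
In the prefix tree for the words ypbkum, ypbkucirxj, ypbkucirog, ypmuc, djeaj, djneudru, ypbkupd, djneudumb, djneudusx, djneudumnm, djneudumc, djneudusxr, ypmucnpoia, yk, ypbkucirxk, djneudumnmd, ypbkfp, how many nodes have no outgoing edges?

Leaves are exactly the stored words that no other stored word extends.
Those words: "djeaj", "djneudru", "djneudumb", "djneudumc", "djneudumnmd", "djneudusxr", "yk", "ypbkfp", "ypbkucirog", "ypbkucirxj", "ypbkucirxk", "ypbkum", "ypbkupd", "ypmucnpoia"
Leaf count: 14

14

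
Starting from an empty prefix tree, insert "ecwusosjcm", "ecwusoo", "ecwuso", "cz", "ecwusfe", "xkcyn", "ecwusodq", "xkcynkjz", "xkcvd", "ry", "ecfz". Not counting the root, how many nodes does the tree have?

31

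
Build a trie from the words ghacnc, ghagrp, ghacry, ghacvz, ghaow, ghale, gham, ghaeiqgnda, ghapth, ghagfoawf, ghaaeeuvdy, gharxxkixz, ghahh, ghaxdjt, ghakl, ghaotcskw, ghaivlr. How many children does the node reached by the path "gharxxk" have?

The children of the "gharxxk" node are the distinct next characters among strings starting with "gharxxk".
Distinct next characters after "gharxxk": i.
That node has 1 child edge.

1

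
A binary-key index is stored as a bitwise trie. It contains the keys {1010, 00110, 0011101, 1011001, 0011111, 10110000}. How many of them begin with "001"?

Filter for entries beginning with "001":
Matches: "00110", "0011101", "0011111"
Count: 3

3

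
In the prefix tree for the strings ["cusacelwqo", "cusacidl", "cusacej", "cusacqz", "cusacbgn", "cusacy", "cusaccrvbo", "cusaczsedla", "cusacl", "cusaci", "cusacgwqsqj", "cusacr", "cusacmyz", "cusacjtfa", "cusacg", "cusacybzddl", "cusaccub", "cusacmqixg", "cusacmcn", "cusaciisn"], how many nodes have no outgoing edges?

Leaves are exactly the stored words that no other stored word extends.
Those words: "cusacbgn", "cusaccrvbo", "cusaccub", "cusacej", "cusacelwqo", "cusacgwqsqj", "cusacidl", "cusaciisn", "cusacjtfa", "cusacl", "cusacmcn", "cusacmqixg", "cusacmyz", "cusacqz", "cusacr", "cusacybzddl", "cusaczsedla"
Leaf count: 17

17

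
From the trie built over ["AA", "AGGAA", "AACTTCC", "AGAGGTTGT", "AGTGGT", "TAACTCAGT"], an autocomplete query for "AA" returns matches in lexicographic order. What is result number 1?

AA

Filter for "AA…" and sort: "AA", "AACTTCC"
Position 1: AA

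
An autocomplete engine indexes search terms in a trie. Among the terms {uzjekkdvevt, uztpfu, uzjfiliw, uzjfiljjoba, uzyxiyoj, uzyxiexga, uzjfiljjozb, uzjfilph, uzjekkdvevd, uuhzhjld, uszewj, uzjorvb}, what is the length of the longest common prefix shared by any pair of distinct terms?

The deepest shared node is where two words last agree before diverging.
"uzjekkdvevd" and "uzjekkdvevt" agree on "uzjekkdvev" (10 characters) before diverging; nothing deeper is shared.
Longest shared-prefix length: 10

10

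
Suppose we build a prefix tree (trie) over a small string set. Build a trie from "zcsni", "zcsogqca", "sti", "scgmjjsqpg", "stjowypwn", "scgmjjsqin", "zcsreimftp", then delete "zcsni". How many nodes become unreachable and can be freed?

After clearing the end-marker at "zcsni", prune upward until reaching a node still needed by another word.
The suffix "ni" (2 nodes) is used only by "zcsni"; the node for "zcs" still has the child "o", so pruning stops there.
Nodes removed: 2

2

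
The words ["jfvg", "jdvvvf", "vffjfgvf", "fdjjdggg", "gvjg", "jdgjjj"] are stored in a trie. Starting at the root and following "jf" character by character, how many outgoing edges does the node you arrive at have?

Walk "jf" from the root, arriving at one node.
Characters that immediately follow "jf" among the stored strings: {v}.
That node has 1 child edge.

1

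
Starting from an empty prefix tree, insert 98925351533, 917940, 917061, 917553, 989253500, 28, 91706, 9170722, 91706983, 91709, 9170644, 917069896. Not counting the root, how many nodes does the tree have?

For each word, the new-node count is its length minus the longest prefix already in the trie:
  "98925351533" → 11 new (9, 8, 9, 2, 5, 3, 5, 1, 5, 3, 3)
  "917940" → prefix "9" already present; 5 new (1, 7, 9, 4, 0)
  "917061" → prefix "917" already present; 3 new (0, 6, 1)
  "917553" → prefix "917" already present; 3 new (5, 5, 3)
  "989253500" → prefix "9892535" already present; 2 new (0, 0)
  "28" → 2 new (2, 8)
  "91706" → prefix "91706" already present; 0 new (none)
  "9170722" → prefix "9170" already present; 3 new (7, 2, 2)
  "91706983" → prefix "91706" already present; 3 new (9, 8, 3)
  "91709" → prefix "9170" already present; 1 new (9)
  "9170644" → prefix "91706" already present; 2 new (4, 4)
  "917069896" → prefix "9170698" already present; 2 new (9, 6)
Total nodes = 11 + 5 + 3 + 3 + 2 + 2 + 0 + 3 + 3 + 1 + 2 + 2 = 37

37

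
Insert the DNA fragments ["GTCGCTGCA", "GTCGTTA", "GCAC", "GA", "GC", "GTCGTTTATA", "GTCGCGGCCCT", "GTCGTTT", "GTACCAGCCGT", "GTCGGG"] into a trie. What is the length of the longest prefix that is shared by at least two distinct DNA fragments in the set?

Equivalently: take the maximum, over all pairs, of their longest common prefix length.
"GTCGTTT" and "GTCGTTTATA" agree on "GTCGTTT" (7 characters) before diverging; nothing deeper is shared.
Longest shared-prefix length: 7

7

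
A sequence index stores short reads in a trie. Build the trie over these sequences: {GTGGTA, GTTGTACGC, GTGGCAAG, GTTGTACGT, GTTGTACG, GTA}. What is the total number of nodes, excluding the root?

Trace insertions, counting only characters that open a new branch:
  "GTGGTA" → 6 new (G, T, G, G, T, A)
  "GTTGTACGC" → prefix "GT" already present; 7 new (T, G, T, A, C, G, C)
  "GTGGCAAG" → prefix "GTGG" already present; 4 new (C, A, A, G)
  "GTTGTACGT" → prefix "GTTGTACG" already present; 1 new (T)
  "GTTGTACG" → prefix "GTTGTACG" already present; 0 new (none)
  "GTA" → prefix "GT" already present; 1 new (A)
Total nodes = 6 + 7 + 4 + 1 + 0 + 1 = 19

19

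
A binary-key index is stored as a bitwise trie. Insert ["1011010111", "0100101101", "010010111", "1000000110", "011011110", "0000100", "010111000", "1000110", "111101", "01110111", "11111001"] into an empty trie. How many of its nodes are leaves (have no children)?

11

Leaves are exactly the stored words that no other stored word extends.
Those words: "0000100", "0100101101", "010010111", "010111000", "011011110", "01110111", "1000000110", "1000110", "1011010111", "111101", "11111001"
Leaf count: 11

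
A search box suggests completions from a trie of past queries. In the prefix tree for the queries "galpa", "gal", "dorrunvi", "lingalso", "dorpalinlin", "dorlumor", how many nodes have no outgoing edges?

Leaves are exactly the stored words that no other stored word extends.
Those words: "dorlumor", "dorpalinlin", "dorrunvi", "galpa", "lingalso"
Leaf count: 5

5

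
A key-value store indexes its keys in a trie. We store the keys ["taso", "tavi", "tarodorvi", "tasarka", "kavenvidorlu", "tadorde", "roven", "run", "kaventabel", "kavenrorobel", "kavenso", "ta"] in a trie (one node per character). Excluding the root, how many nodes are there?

For each word, the new-node count is its length minus the longest prefix already in the trie:
  "taso" → 4 new (t, a, s, o)
  "tavi" → prefix "ta" already present; 2 new (v, i)
  "tarodorvi" → prefix "ta" already present; 7 new (r, o, d, o, r, v, i)
  "tasarka" → prefix "tas" already present; 4 new (a, r, k, a)
  "kavenvidorlu" → 12 new (k, a, v, e, n, v, i, d, o, r, l, u)
  "tadorde" → prefix "ta" already present; 5 new (d, o, r, d, e)
  "roven" → 5 new (r, o, v, e, n)
  "run" → prefix "r" already present; 2 new (u, n)
  "kaventabel" → prefix "kaven" already present; 5 new (t, a, b, e, l)
  "kavenrorobel" → prefix "kaven" already present; 7 new (r, o, r, o, b, e, l)
  "kavenso" → prefix "kaven" already present; 2 new (s, o)
  "ta" → prefix "ta" already present; 0 new (none)
Total nodes = 4 + 2 + 7 + 4 + 12 + 5 + 5 + 2 + 5 + 7 + 2 + 0 = 55

55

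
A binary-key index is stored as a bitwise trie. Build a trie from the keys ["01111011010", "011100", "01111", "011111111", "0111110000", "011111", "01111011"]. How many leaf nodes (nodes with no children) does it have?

Leaves are exactly the stored words that no other stored word extends.
Those words: "011100", "01111011010", "0111110000", "011111111"
Leaf count: 4

4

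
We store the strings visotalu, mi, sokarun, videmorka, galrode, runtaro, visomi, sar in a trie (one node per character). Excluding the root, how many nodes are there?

42

Trace insertions, counting only characters that open a new branch:
  "visotalu" → 8 new (v, i, s, o, t, a, l, u)
  "mi" → 2 new (m, i)
  "sokarun" → 7 new (s, o, k, a, r, u, n)
  "videmorka" → prefix "vi" already present; 7 new (d, e, m, o, r, k, a)
  "galrode" → 7 new (g, a, l, r, o, d, e)
  "runtaro" → 7 new (r, u, n, t, a, r, o)
  "visomi" → prefix "viso" already present; 2 new (m, i)
  "sar" → prefix "s" already present; 2 new (a, r)
Total nodes = 8 + 2 + 7 + 7 + 7 + 7 + 2 + 2 = 42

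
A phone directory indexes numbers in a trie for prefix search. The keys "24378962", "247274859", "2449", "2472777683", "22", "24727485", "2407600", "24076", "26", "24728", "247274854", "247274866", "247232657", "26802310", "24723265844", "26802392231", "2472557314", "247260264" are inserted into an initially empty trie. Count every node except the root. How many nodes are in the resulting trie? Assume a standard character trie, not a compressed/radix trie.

Trace insertions, counting only characters that open a new branch:
  "24378962" → 8 new (2, 4, 3, 7, 8, 9, 6, 2)
  "247274859" → prefix "24" already present; 7 new (7, 2, 7, 4, 8, 5, 9)
  "2449" → prefix "24" already present; 2 new (4, 9)
  "2472777683" → prefix "24727" already present; 5 new (7, 7, 6, 8, 3)
  "22" → prefix "2" already present; 1 new (2)
  "24727485" → prefix "24727485" already present; 0 new (none)
  "2407600" → prefix "24" already present; 5 new (0, 7, 6, 0, 0)
  "24076" → prefix "24076" already present; 0 new (none)
  "26" → prefix "2" already present; 1 new (6)
  "24728" → prefix "2472" already present; 1 new (8)
  "247274854" → prefix "24727485" already present; 1 new (4)
  "247274866" → prefix "2472748" already present; 2 new (6, 6)
  "247232657" → prefix "2472" already present; 5 new (3, 2, 6, 5, 7)
  "26802310" → prefix "26" already present; 6 new (8, 0, 2, 3, 1, 0)
  "24723265844" → prefix "24723265" already present; 3 new (8, 4, 4)
  "26802392231" → prefix "268023" already present; 5 new (9, 2, 2, 3, 1)
  "2472557314" → prefix "2472" already present; 6 new (5, 5, 7, 3, 1, 4)
  "247260264" → prefix "2472" already present; 5 new (6, 0, 2, 6, 4)
Total nodes = 8 + 7 + 2 + 5 + 1 + 0 + 5 + 0 + 1 + 1 + 1 + 2 + 5 + 6 + 3 + 5 + 6 + 5 = 63

63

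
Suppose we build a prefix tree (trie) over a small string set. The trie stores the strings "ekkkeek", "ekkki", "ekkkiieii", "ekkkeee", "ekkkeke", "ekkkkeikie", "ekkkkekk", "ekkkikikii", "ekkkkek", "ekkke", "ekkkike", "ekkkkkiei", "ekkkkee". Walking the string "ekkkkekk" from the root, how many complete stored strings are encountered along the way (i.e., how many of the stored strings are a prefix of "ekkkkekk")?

Walk "ekkkkekk" from the root; an end-of-word marker is hit whenever a stored word is a prefix of "ekkkkekk".
Prefixes of the query that are stored words: "ekkkkek", "ekkkkekk"
Count: 2

2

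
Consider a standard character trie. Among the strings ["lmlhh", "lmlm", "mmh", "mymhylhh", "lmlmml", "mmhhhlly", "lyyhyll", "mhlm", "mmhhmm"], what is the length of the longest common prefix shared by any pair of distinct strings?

4

Equivalently: take the maximum, over all pairs, of their longest common prefix length.
e.g. "lmlm" and "lmlmml" share the prefix "lmlm" of length 4; no pair shares a longer one.
Longest shared-prefix length: 4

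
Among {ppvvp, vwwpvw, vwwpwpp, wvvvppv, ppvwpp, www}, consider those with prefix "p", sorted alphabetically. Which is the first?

ppvvp

Filter for "p…" and sort: "ppvvp", "ppvwpp"
Position 1: ppvvp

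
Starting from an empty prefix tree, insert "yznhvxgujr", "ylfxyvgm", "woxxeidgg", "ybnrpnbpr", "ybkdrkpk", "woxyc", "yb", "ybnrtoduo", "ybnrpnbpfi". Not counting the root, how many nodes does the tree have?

49

For each word, the new-node count is its length minus the longest prefix already in the trie:
  "yznhvxgujr" → 10 new (y, z, n, h, v, x, g, u, j, r)
  "ylfxyvgm" → prefix "y" already present; 7 new (l, f, x, y, v, g, m)
  "woxxeidgg" → 9 new (w, o, x, x, e, i, d, g, g)
  "ybnrpnbpr" → prefix "y" already present; 8 new (b, n, r, p, n, b, p, r)
  "ybkdrkpk" → prefix "yb" already present; 6 new (k, d, r, k, p, k)
  "woxyc" → prefix "wox" already present; 2 new (y, c)
  "yb" → prefix "yb" already present; 0 new (none)
  "ybnrtoduo" → prefix "ybnr" already present; 5 new (t, o, d, u, o)
  "ybnrpnbpfi" → prefix "ybnrpnbp" already present; 2 new (f, i)
Total nodes = 10 + 7 + 9 + 8 + 6 + 2 + 0 + 5 + 2 = 49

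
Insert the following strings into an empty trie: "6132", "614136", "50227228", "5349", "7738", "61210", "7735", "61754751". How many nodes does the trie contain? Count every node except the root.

33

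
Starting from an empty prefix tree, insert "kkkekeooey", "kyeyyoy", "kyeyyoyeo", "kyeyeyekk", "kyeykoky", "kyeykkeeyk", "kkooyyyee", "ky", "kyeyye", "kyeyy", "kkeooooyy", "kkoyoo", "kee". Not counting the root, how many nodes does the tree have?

52

Count nodes per top-level branch (shared prefixes stored once):
  'k'-branch (kee, kkeooooyy, kkkekeooey, kkooyyyee, kkoyoo, ky, kyeyeyekk, kyeykkeeyk, kyeykoky, kyeyy, kyeyye, kyeyyoy, kyeyyoyeo): 52 nodes
Sum: 52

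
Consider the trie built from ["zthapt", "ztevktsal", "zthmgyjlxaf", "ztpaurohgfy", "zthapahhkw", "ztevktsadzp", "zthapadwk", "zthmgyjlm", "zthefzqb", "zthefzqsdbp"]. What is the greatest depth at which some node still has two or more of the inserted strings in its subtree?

Look for the deepest trie node that still has at least two words in its subtree.
"ztevktsadzp" and "ztevktsal" agree on "ztevktsa" (8 characters) before diverging; nothing deeper is shared.
Longest shared-prefix length: 8

8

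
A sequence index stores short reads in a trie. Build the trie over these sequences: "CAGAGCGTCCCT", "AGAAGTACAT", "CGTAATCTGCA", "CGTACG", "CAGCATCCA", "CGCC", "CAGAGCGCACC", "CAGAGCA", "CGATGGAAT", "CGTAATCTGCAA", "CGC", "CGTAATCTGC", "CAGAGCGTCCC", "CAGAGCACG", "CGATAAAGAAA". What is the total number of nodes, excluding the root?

64

Count nodes per top-level branch (shared prefixes stored once):
  'A'-branch (AGAAGTACAT): 10 nodes
  'C'-branch (CAGAGCA, CAGAGCACG, CAGAGCGCACC, CAGAGCGTCCC, CAGAGCGTCCCT, CAGCATCCA, CGATAAAGAAA, CGATGGAAT, CGC, CGCC, CGTAATCTGC, CGTAATCTGCA, CGTAATCTGCAA, CGTACG): 54 nodes
Sum: 64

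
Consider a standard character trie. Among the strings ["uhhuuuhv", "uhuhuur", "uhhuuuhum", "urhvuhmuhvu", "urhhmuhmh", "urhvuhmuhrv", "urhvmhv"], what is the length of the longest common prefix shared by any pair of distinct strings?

9

The deepest shared node is where two words last agree before diverging.
e.g. "urhvuhmuhrv" and "urhvuhmuhvu" share the prefix "urhvuhmuh" of length 9; no pair shares a longer one.
Longest shared-prefix length: 9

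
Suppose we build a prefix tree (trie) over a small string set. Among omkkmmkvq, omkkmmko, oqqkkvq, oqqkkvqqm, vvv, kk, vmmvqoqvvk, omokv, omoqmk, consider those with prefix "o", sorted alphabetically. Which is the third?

omokv

Filter for "o…" and sort: "omkkmmko", "omkkmmkvq", "omokv", "omoqmk", "oqqkkvq", "oqqkkvqqm"
The 3rd is omokv.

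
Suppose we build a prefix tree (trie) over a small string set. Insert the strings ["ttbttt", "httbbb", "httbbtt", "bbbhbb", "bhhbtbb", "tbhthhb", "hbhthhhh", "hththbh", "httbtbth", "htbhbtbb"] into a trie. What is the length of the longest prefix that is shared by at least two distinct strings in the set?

The deepest shared node is where two words last agree before diverging.
"httbbb" and "httbbtt" agree on "httbb" (5 characters) before diverging; nothing deeper is shared.
Longest shared-prefix length: 5

5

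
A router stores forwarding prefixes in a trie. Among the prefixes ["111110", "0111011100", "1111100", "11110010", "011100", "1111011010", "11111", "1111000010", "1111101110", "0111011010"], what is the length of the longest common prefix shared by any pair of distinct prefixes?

Look for the deepest trie node that still has at least two words in its subtree.
e.g. "0111011010" and "0111011100" share the prefix "0111011" of length 7; no pair shares a longer one.
Longest shared-prefix length: 7

7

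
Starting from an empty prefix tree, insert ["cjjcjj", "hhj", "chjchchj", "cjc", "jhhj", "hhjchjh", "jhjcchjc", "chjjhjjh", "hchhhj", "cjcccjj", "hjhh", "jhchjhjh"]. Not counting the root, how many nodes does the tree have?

54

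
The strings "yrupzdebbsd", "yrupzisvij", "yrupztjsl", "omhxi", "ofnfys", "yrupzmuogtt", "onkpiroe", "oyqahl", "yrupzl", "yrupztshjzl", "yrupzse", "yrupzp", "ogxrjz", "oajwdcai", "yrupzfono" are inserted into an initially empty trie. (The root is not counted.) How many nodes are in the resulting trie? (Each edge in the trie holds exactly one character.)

Count nodes per top-level branch (shared prefixes stored once):
  'o'-branch (oajwdcai, ofnfys, ogxrjz, omhxi, onkpiroe, oyqahl): 34 nodes
  'y'-branch (yrupzdebbsd, yrupzfono, yrupzisvij, yrupzl, yrupzmuogtt, yrupzp, yrupzse, yrupztjsl, yrupztshjzl): 39 nodes
Sum: 73

73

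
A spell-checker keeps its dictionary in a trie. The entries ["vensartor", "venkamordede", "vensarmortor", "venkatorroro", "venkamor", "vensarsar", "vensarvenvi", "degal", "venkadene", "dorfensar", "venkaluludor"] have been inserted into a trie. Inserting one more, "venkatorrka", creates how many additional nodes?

"venkatorr" is already a path in the trie; the remaining "ka" must be added.
So 11 − 9 = 2 new nodes.

2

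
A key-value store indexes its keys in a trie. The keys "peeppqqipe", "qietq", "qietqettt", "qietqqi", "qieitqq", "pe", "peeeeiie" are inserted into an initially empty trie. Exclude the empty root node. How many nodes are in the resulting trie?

Insert word by word; a character creates a node only if that edge doesn't already exist:
  "peeppqqipe" → 10 new (p, e, e, p, p, q, q, i, p, e)
  "qietq" → 5 new (q, i, e, t, q)
  "qietqettt" → prefix "qietq" already present; 4 new (e, t, t, t)
  "qietqqi" → prefix "qietq" already present; 2 new (q, i)
  "qieitqq" → prefix "qie" already present; 4 new (i, t, q, q)
  "pe" → prefix "pe" already present; 0 new (none)
  "peeeeiie" → prefix "pee" already present; 5 new (e, e, i, i, e)
Total nodes = 10 + 5 + 4 + 2 + 4 + 0 + 5 = 30

30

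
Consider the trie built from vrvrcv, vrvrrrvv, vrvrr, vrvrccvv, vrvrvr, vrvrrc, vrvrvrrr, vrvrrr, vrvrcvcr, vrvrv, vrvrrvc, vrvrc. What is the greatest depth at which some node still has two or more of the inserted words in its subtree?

Look for the deepest trie node that still has at least two words in its subtree.
e.g. "vrvrcv" and "vrvrcvcr" share the prefix "vrvrcv" of length 6; no pair shares a longer one.
Longest shared-prefix length: 6

6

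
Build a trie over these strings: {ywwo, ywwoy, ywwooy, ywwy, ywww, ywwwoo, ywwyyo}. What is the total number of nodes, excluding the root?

Trace insertions, counting only characters that open a new branch:
  "ywwo" → 4 new (y, w, w, o)
  "ywwoy" → prefix "ywwo" already present; 1 new (y)
  "ywwooy" → prefix "ywwo" already present; 2 new (o, y)
  "ywwy" → prefix "yww" already present; 1 new (y)
  "ywww" → prefix "yww" already present; 1 new (w)
  "ywwwoo" → prefix "ywww" already present; 2 new (o, o)
  "ywwyyo" → prefix "ywwy" already present; 2 new (y, o)
Total nodes = 4 + 1 + 2 + 1 + 1 + 2 + 2 = 13

13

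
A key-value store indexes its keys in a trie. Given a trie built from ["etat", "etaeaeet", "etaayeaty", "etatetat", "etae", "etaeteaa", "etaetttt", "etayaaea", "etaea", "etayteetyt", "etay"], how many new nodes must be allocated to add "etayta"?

1

"etayt" is already a path in the trie; the remaining "a" must be added.
Each of the 1 remaining characters creates one node.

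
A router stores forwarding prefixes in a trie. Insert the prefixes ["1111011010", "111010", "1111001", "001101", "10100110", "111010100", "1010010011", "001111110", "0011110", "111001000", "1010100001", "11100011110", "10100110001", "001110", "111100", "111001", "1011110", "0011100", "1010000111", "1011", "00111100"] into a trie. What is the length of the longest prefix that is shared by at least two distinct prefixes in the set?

The deepest shared node is where two words last agree before diverging.
e.g. "10100110" and "10100110001" share the prefix "10100110" of length 8; no pair shares a longer one.
Longest shared-prefix length: 8

8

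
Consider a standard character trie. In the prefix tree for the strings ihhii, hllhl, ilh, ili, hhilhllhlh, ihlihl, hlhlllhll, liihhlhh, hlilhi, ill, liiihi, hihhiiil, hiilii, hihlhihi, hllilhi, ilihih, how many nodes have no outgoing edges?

15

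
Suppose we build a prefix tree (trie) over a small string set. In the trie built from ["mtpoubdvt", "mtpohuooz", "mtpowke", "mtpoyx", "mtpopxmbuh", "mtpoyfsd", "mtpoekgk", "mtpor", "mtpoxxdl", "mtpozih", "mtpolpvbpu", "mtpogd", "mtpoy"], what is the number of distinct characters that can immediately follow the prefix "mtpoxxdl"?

Walk "mtpoxxdl" from the root, arriving at one node.
No stored string extends past "mtpoxxdl".
That node has 0 child edges.

0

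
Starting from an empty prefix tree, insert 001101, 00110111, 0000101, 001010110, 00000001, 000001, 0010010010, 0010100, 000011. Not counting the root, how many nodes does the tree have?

32

For each word, the new-node count is its length minus the longest prefix already in the trie:
  "001101" → 6 new (0, 0, 1, 1, 0, 1)
  "00110111" → prefix "001101" already present; 2 new (1, 1)
  "0000101" → prefix "00" already present; 5 new (0, 0, 1, 0, 1)
  "001010110" → prefix "001" already present; 6 new (0, 1, 0, 1, 1, 0)
  "00000001" → prefix "0000" already present; 4 new (0, 0, 0, 1)
  "000001" → prefix "00000" already present; 1 new (1)
  "0010010010" → prefix "0010" already present; 6 new (0, 1, 0, 0, 1, 0)
  "0010100" → prefix "001010" already present; 1 new (0)
  "000011" → prefix "00001" already present; 1 new (1)
Total nodes = 6 + 2 + 5 + 6 + 4 + 1 + 6 + 1 + 1 = 32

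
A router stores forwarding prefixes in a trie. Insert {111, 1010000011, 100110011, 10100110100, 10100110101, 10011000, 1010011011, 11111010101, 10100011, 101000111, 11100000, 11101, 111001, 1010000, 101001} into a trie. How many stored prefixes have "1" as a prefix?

15

Traverse to the node for "1", then collect every word in that subtree.
Words under "1": 10011000, 100110011, 1010000, 1010000011, 10100011, 101000111, 101001, 10100110100, 10100110101, 1010011011, 111, 11100000, 111001, 11101, 11111010101
Count: 15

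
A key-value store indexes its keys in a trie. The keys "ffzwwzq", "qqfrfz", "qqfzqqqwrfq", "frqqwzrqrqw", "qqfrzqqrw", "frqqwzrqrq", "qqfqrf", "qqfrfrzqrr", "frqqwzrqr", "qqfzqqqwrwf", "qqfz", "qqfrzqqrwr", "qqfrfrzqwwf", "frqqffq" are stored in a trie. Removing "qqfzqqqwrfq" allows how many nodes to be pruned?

2

After clearing the end-marker at "qqfzqqqwrfq", prune upward until reaching a node still needed by another word.
The suffix "fq" (2 nodes) is used only by "qqfzqqqwrfq"; the node for "qqfzqqqwr" still has the child "w", so pruning stops there.
Nodes removed: 2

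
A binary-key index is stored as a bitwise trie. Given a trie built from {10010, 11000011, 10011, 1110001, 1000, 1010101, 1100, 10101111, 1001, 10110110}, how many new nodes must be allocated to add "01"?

"01" shares no prefix with any stored word, so all 2 characters open new nodes.
2 − 0 = 2 new nodes.

2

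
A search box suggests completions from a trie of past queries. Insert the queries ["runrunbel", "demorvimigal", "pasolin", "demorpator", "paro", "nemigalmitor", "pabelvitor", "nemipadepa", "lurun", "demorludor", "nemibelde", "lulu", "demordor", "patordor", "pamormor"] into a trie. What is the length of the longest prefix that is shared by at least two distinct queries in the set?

Look for the deepest trie node that still has at least two words in its subtree.
"demordor" and "demorludor" agree on "demor" (5 characters) before diverging; nothing deeper is shared.
Longest shared-prefix length: 5

5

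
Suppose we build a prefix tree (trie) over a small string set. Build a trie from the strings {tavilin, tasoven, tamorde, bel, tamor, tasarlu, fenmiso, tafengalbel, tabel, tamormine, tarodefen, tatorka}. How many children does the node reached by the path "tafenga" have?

Walk "tafenga" from the root, arriving at one node.
Distinct next characters after "tafenga": l.
That node has 1 child edge.

1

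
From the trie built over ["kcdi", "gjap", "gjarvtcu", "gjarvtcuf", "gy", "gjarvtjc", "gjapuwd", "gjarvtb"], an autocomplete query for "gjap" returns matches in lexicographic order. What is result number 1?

gjap

DFS of the "gjap" subtree visits, in order: "gjap", "gjapuwd"
Position 1: gjap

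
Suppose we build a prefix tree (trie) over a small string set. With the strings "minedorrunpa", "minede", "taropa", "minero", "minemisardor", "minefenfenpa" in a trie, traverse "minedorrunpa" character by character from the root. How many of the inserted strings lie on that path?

Traverse "minedorrunpa" character by character; count nodes along the way that are marked as word ends.
Prefixes of the query that are stored words: "minedorrunpa"
Count: 1

1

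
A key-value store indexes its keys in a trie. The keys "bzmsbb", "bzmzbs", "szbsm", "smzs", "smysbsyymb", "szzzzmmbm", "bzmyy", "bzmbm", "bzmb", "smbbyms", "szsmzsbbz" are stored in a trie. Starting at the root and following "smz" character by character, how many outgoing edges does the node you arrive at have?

1

Follow the path "smz" to its node, then look at its outgoing edges.
Characters that immediately follow "smz" among the stored strings: {s}.
That node has 1 child edge.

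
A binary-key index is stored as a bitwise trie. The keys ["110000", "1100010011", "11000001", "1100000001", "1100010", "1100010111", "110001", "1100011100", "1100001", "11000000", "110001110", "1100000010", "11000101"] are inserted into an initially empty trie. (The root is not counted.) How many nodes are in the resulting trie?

Count nodes per top-level branch (shared prefixes stored once):
  '1'-branch (110000, 11000000, 1100000001, 1100000010, 11000001, 1100001, 110001, 1100010, 1100010011, 11000101, 1100010111, 110001110, 1100011100): 26 nodes
Sum: 26

26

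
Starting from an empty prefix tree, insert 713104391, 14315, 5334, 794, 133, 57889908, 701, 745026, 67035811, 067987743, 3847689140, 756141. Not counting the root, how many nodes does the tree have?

68

Count nodes per top-level branch (shared prefixes stored once):
  '0'-branch (067987743): 9 nodes
  '1'-branch (133, 14315): 7 nodes
  '3'-branch (3847689140): 10 nodes
  '5'-branch (5334, 57889908): 11 nodes
  '6'-branch (67035811): 8 nodes
  '7'-branch (701, 713104391, 745026, 756141, 794): 23 nodes
Sum: 68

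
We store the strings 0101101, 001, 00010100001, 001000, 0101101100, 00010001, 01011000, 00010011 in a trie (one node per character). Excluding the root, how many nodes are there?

Trace insertions, counting only characters that open a new branch:
  "0101101" → 7 new (0, 1, 0, 1, 1, 0, 1)
  "001" → prefix "0" already present; 2 new (0, 1)
  "00010100001" → prefix "00" already present; 9 new (0, 1, 0, 1, 0, 0, 0, 0, 1)
  "001000" → prefix "001" already present; 3 new (0, 0, 0)
  "0101101100" → prefix "0101101" already present; 3 new (1, 0, 0)
  "00010001" → prefix "00010" already present; 3 new (0, 0, 1)
  "01011000" → prefix "010110" already present; 2 new (0, 0)
  "00010011" → prefix "000100" already present; 2 new (1, 1)
Total nodes = 7 + 2 + 9 + 3 + 3 + 3 + 2 + 2 = 31

31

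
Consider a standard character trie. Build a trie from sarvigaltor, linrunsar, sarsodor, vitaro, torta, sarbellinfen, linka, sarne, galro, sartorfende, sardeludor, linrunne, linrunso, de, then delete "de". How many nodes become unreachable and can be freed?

After clearing the end-marker at "de", prune upward until reaching a node still needed by another word.
No other word shares any prefix with "de", so all 2 of its nodes go.
Nodes removed: 2

2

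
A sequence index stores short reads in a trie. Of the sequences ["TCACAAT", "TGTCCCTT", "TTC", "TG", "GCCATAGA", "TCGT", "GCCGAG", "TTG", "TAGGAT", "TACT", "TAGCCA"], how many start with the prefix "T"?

9

Traverse to the node for "T", then collect every word in that subtree.
Matches: "TACT", "TAGCCA", "TAGGAT", "TCACAAT", "TCGT", "TG", "TGTCCCTT", "TTC", "TTG"
Count: 9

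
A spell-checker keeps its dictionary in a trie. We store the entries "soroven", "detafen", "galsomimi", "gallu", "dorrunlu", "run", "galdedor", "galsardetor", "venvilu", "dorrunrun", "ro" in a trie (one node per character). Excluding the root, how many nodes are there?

58

Insert word by word; a character creates a node only if that edge doesn't already exist:
  "soroven" → 7 new (s, o, r, o, v, e, n)
  "detafen" → 7 new (d, e, t, a, f, e, n)
  "galsomimi" → 9 new (g, a, l, s, o, m, i, m, i)
  "gallu" → prefix "gal" already present; 2 new (l, u)
  "dorrunlu" → prefix "d" already present; 7 new (o, r, r, u, n, l, u)
  "run" → 3 new (r, u, n)
  "galdedor" → prefix "gal" already present; 5 new (d, e, d, o, r)
  "galsardetor" → prefix "gals" already present; 7 new (a, r, d, e, t, o, r)
  "venvilu" → 7 new (v, e, n, v, i, l, u)
  "dorrunrun" → prefix "dorrun" already present; 3 new (r, u, n)
  "ro" → prefix "r" already present; 1 new (o)
Total nodes = 7 + 7 + 9 + 2 + 7 + 3 + 5 + 7 + 7 + 3 + 1 = 58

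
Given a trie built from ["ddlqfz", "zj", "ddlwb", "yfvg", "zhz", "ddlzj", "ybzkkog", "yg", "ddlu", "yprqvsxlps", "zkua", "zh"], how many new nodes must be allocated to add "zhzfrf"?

3

The longest prefix of "zhzfrf" already in the trie is "zhz" (length 3).
New nodes needed: |"zhzfrf"| − 3 = 6 − 3 = 3.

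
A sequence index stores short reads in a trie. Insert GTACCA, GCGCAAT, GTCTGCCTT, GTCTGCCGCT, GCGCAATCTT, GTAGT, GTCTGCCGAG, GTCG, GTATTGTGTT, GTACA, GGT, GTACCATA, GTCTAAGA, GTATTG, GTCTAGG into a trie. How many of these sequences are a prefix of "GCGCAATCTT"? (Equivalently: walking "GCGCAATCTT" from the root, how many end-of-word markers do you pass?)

Walk "GCGCAATCTT" from the root; an end-of-word marker is hit whenever a stored word is a prefix of "GCGCAATCTT".
Prefixes of the query that are stored words: "GCGCAAT", "GCGCAATCTT"
Count: 2

2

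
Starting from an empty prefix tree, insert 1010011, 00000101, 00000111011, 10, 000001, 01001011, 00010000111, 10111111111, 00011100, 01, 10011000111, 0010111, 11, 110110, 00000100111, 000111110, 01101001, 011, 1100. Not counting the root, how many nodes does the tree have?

80

For each word, the new-node count is its length minus the longest prefix already in the trie:
  "1010011" → 7 new (1, 0, 1, 0, 0, 1, 1)
  "00000101" → 8 new (0, 0, 0, 0, 0, 1, 0, 1)
  "00000111011" → prefix "000001" already present; 5 new (1, 1, 0, 1, 1)
  "10" → prefix "10" already present; 0 new (none)
  "000001" → prefix "000001" already present; 0 new (none)
  "01001011" → prefix "0" already present; 7 new (1, 0, 0, 1, 0, 1, 1)
  "00010000111" → prefix "000" already present; 8 new (1, 0, 0, 0, 0, 1, 1, 1)
  "10111111111" → prefix "101" already present; 8 new (1, 1, 1, 1, 1, 1, 1, 1)
  "00011100" → prefix "0001" already present; 4 new (1, 1, 0, 0)
  "01" → prefix "01" already present; 0 new (none)
  "10011000111" → prefix "10" already present; 9 new (0, 1, 1, 0, 0, 0, 1, 1, 1)
  "0010111" → prefix "00" already present; 5 new (1, 0, 1, 1, 1)
  "11" → prefix "1" already present; 1 new (1)
  "110110" → prefix "11" already present; 4 new (0, 1, 1, 0)
  "00000100111" → prefix "0000010" already present; 4 new (0, 1, 1, 1)
  "000111110" → prefix "000111" already present; 3 new (1, 1, 0)
  "01101001" → prefix "01" already present; 6 new (1, 0, 1, 0, 0, 1)
  "011" → prefix "011" already present; 0 new (none)
  "1100" → prefix "110" already present; 1 new (0)
Total nodes = 7 + 8 + 5 + 0 + 0 + 7 + 8 + 8 + 4 + 0 + 9 + 5 + 1 + 4 + 4 + 3 + 6 + 0 + 1 = 80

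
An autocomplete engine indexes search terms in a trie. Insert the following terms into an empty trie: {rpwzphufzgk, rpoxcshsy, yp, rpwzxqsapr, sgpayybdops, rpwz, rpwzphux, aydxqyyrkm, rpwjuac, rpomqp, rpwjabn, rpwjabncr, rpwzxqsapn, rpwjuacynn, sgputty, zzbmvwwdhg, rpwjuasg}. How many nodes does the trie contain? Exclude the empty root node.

80

Count nodes per top-level branch (shared prefixes stored once):
  'a'-branch (aydxqyyrkm): 10 nodes
  'r'-branch (rpomqp, rpoxcshsy, rpwjabn, rpwjabncr, rpwjuac, rpwjuacynn, rpwjuasg, rpwz, rpwzphufzgk, rpwzphux, rpwzxqsapn, rpwzxqsapr): 43 nodes
  's'-branch (sgpayybdops, sgputty): 15 nodes
  'y'-branch (yp): 2 nodes
  'z'-branch (zzbmvwwdhg): 10 nodes
Sum: 80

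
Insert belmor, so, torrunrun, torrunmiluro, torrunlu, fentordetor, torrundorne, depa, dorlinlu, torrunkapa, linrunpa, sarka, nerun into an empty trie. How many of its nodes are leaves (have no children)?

Leaves are exactly the stored words that no other stored word extends.
Those words: "belmor", "depa", "dorlinlu", "fentordetor", "linrunpa", "nerun", "sarka", "so", "torrundorne", "torrunkapa", "torrunlu", "torrunmiluro", "torrunrun"
Leaf count: 13

13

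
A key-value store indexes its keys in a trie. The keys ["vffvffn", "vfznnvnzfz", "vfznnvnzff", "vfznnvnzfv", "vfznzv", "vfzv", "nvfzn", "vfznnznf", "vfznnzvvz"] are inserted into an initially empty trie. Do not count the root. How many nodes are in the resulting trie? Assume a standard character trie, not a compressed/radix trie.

Trie structure (* marks end of a word):
(root)
├─ n
│  └─ v
│     └─ f
│        └─ z
│           └─ n *
└─ v
   └─ f
      ├─ f
      │  └─ v
      │     └─ f
      │        └─ f
      │           └─ n *
      └─ z
         ├─ n
         │  ├─ n
         │  │  ├─ v
         │  │  │  └─ n
         │  │  │     └─ z
         │  │  │        └─ f
         │  │  │           ├─ f *
         │  │  │           ├─ v *
         │  │  │           └─ z *
         │  │  └─ z
         │  │     ├─ n
         │  │     │  └─ f *
         │  │     └─ v
         │  │        └─ v
         │  │           └─ z *
         │  └─ z
         │     └─ v *
         └─ v *
Counting every labelled node above: 31.

31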